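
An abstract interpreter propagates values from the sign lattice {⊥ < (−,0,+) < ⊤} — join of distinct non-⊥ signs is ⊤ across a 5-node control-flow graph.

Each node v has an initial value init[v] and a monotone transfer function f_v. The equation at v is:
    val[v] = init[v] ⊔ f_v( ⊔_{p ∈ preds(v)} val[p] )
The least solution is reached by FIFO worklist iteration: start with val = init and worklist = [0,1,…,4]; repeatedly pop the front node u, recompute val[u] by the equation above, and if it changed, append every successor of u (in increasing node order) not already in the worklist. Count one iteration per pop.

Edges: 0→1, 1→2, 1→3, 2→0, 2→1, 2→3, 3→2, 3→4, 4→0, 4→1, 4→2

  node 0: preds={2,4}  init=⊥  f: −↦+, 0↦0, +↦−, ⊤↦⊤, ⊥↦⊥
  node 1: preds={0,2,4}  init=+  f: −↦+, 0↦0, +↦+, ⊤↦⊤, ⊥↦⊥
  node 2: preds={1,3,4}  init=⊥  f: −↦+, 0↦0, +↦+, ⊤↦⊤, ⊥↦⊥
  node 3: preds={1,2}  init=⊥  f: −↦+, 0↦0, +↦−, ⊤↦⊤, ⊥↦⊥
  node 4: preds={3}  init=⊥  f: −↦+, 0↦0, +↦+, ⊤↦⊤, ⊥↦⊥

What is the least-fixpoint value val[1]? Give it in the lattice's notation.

Iteration log — 16 steps:
  step 1. node 0  ⊔preds=⊥  new=⊥  stable
  step 2. node 1  ⊔preds=⊥  new=+  stable
  step 3. node 2  ⊔preds=+  new=+  old=⊥  +wl: 0,1
  step 4. node 3  ⊔preds=+  new=−  old=⊥  +wl: 2
  step 5. node 4  ⊔preds=−  new=+  old=⊥  +wl: 
  step 6. node 0  ⊔preds=+  new=−  old=⊥  +wl: 
  step 7. node 1  ⊔preds=⊤  new=⊤  old=+  +wl: 3
  step 8. node 2  ⊔preds=⊤  new=⊤  old=+  +wl: 0,1
  step 9. node 3  ⊔preds=⊤  new=⊤  old=−  +wl: 2,4
  step 10. node 0  ⊔preds=⊤  new=⊤  old=−  +wl: 
  step 11. node 1  ⊔preds=⊤  new=⊤  stable
  step 12. node 2  ⊔preds=⊤  new=⊤  stable
  step 13. node 4  ⊔preds=⊤  new=⊤  old=+  +wl: 0,1,2
  step 14. node 0  ⊔preds=⊤  new=⊤  stable
  step 15. node 1  ⊔preds=⊤  new=⊤  stable
  step 16. node 2  ⊔preds=⊤  new=⊤  stable

Least fixpoint reached:
  node 0: ⊤
  node 1: ⊤
  node 2: ⊤
  node 3: ⊤
  node 4: ⊤

⊤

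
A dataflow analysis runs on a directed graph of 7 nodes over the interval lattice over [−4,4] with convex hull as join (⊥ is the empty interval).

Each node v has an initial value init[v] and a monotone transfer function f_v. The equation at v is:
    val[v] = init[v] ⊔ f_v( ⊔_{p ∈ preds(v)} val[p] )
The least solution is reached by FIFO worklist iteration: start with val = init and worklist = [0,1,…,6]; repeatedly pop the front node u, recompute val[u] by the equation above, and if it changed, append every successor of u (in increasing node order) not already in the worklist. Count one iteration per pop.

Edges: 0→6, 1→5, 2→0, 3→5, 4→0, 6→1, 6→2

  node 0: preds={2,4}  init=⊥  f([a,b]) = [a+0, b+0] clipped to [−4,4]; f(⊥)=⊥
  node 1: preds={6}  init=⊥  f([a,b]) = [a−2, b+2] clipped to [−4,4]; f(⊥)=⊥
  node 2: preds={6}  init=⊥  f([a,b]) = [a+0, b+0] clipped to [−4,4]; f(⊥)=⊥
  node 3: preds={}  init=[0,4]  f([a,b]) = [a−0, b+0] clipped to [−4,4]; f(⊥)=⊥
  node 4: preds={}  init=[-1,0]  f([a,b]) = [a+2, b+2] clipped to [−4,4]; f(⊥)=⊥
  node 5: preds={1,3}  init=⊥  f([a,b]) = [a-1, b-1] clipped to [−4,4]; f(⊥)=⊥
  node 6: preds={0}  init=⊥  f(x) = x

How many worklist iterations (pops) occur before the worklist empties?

11

Trace (11 dequeues):
  [1] u=0 | in [-1,0] | out [-1,0] | prev ⊥ | push {}
  [2] u=1 | in ⊥ | out ⊥ | ==
  [3] u=2 | in ⊥ | out ⊥ | ==
  [4] u=3 | in ⊥ | out [0,4] | ==
  [5] u=4 | in ⊥ | out [-1,0] | ==
  [6] u=5 | in [0,4] | out [-1,3] | prev ⊥ | push {}
  [7] u=6 | in [-1,0] | out [-1,0] | prev ⊥ | push {1,2}
  [8] u=1 | in [-1,0] | out [-3,2] | prev ⊥ | push {5}
  [9] u=2 | in [-1,0] | out [-1,0] | prev ⊥ | push {0}
  [10] u=5 | in [-3,4] | out [-4,3] | prev [-1,3] | push {}
  [11] u=0 | in [-1,0] | out [-1,0] | ==

Converged values:
  [0] [-1,0]
  [1] [-3,2]
  [2] [-1,0]
  [3] [0,4]
  [4] [-1,0]
  [5] [-4,3]
  [6] [-1,0]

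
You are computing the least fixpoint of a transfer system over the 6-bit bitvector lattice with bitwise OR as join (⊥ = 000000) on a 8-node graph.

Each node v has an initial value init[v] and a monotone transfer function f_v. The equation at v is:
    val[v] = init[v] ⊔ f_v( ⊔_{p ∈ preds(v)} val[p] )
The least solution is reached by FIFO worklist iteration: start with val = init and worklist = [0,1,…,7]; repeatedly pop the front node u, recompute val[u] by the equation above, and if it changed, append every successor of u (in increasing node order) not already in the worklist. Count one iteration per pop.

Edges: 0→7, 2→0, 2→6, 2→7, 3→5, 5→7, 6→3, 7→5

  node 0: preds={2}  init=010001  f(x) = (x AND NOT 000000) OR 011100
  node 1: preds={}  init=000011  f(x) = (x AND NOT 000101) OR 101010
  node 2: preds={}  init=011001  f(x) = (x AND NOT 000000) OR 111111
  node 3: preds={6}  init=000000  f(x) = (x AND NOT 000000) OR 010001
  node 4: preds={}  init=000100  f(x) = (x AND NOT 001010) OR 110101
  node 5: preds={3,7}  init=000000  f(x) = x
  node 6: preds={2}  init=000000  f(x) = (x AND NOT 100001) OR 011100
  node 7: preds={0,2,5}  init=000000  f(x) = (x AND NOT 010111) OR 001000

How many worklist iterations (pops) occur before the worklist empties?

Iteration log — 12 steps:
  step 1. node 0  ⊔preds=011001  new=011101  old=010001  +wl: 
  step 2. node 1  ⊔preds=000000  new=101011  old=000011  +wl: 
  step 3. node 2  ⊔preds=000000  new=111111  old=011001  +wl: 0
  step 4. node 3  ⊔preds=000000  new=010001  old=000000  +wl: 
  step 5. node 4  ⊔preds=000000  new=110101  old=000100  +wl: 
  step 6. node 5  ⊔preds=010001  new=010001  old=000000  +wl: 
  step 7. node 6  ⊔preds=111111  new=011110  old=000000  +wl: 3
  step 8. node 7  ⊔preds=111111  new=101000  old=000000  +wl: 5
  step 9. node 0  ⊔preds=111111  new=111111  old=011101  +wl: 7
  step 10. node 3  ⊔preds=011110  new=011111  old=010001  +wl: 
  step 11. node 5  ⊔preds=111111  new=111111  old=010001  +wl: 
  step 12. node 7  ⊔preds=111111  new=101000  stable

Least fixpoint reached:
  node 0: 111111
  node 1: 101011
  node 2: 111111
  node 3: 011111
  node 4: 110101
  node 5: 111111
  node 6: 011110
  node 7: 101000

12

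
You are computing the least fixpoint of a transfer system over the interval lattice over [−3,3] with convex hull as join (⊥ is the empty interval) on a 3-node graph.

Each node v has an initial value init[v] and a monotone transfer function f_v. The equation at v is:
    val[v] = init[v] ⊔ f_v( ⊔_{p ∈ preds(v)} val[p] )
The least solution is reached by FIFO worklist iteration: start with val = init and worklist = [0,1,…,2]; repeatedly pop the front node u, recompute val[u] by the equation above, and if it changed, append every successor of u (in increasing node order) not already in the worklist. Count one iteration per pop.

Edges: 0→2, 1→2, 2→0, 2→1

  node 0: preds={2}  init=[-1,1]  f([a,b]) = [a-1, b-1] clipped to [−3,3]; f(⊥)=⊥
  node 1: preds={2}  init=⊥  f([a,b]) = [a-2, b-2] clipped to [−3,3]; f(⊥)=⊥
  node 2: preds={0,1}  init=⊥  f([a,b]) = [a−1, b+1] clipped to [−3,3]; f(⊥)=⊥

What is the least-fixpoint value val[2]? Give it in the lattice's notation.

[-3,2]

Worklist (8 pops):
  #1 pop 0: in=⊥ → [-1,1] (no change)
  #2 pop 1: in=⊥ → ⊥ (no change)
  #3 pop 2: in=[-1,1] → [-2,2] (was ⊥); enqueue [0,1]
  #4 pop 0: in=[-2,2] → [-3,1] (was [-1,1]); enqueue [2]
  #5 pop 1: in=[-2,2] → [-3,0] (was ⊥); enqueue []
  #6 pop 2: in=[-3,1] → [-3,2] (was [-2,2]); enqueue [0,1]
  #7 pop 0: in=[-3,2] → [-3,1] (no change)
  #8 pop 1: in=[-3,2] → [-3,0] (no change)

Fixpoint:
  val[0] = [-3,1]
  val[1] = [-3,0]
  val[2] = [-3,2]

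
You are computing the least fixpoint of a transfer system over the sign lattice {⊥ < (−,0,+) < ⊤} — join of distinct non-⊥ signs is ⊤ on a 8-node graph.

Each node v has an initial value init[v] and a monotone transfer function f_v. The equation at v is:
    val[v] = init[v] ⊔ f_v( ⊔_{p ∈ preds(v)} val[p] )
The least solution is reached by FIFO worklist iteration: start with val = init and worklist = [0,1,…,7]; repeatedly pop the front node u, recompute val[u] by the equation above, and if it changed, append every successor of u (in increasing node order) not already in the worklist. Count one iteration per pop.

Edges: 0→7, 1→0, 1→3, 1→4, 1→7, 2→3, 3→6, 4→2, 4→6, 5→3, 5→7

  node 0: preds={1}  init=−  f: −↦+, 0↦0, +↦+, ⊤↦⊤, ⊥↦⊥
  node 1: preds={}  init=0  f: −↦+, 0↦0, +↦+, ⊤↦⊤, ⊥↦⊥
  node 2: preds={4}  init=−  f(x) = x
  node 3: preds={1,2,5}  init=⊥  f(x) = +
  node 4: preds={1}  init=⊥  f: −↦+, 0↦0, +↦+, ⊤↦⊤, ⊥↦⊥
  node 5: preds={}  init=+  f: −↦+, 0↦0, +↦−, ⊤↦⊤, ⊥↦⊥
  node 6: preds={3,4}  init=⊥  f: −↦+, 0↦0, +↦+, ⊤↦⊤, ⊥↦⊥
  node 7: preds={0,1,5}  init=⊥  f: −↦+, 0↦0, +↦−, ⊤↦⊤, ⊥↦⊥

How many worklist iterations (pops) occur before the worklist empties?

Iteration log — 10 steps:
  step 1. node 0  ⊔preds=0  new=⊤  old=−  +wl: 
  step 2. node 1  ⊔preds=⊥  new=0  stable
  step 3. node 2  ⊔preds=⊥  new=−  stable
  step 4. node 3  ⊔preds=⊤  new=+  old=⊥  +wl: 
  step 5. node 4  ⊔preds=0  new=0  old=⊥  +wl: 2
  step 6. node 5  ⊔preds=⊥  new=+  stable
  step 7. node 6  ⊔preds=⊤  new=⊤  old=⊥  +wl: 
  step 8. node 7  ⊔preds=⊤  new=⊤  old=⊥  +wl: 
  step 9. node 2  ⊔preds=0  new=⊤  old=−  +wl: 3
  step 10. node 3  ⊔preds=⊤  new=+  stable

Least fixpoint reached:
  node 0: ⊤
  node 1: 0
  node 2: ⊤
  node 3: +
  node 4: 0
  node 5: +
  node 6: ⊤
  node 7: ⊤

10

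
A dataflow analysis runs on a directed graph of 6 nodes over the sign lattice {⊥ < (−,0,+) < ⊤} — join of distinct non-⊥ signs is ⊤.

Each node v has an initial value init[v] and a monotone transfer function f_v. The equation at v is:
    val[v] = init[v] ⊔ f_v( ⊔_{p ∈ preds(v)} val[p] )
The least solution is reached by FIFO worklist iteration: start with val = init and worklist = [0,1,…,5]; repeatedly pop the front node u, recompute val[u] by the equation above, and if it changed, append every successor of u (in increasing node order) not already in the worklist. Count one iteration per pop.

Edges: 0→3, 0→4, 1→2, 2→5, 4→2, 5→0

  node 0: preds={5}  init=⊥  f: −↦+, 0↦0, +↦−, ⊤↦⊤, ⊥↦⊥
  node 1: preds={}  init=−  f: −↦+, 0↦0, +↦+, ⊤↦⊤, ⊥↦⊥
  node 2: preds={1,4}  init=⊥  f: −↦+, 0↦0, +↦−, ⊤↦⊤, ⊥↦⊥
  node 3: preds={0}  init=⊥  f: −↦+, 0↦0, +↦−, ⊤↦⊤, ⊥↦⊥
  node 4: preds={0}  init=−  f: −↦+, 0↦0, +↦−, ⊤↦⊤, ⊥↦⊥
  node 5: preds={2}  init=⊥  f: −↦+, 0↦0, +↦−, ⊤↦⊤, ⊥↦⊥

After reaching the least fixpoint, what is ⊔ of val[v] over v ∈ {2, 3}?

⊤

Worklist (9 pops):
  #1 pop 0: in=⊥ → ⊥ (no change)
  #2 pop 1: in=⊥ → − (no change)
  #3 pop 2: in=− → + (was ⊥); enqueue []
  #4 pop 3: in=⊥ → ⊥ (no change)
  #5 pop 4: in=⊥ → − (no change)
  #6 pop 5: in=+ → − (was ⊥); enqueue [0]
  #7 pop 0: in=− → + (was ⊥); enqueue [3,4]
  #8 pop 3: in=+ → − (was ⊥); enqueue []
  #9 pop 4: in=+ → − (no change)

Fixpoint:
  val[0] = +
  val[1] = −
  val[2] = +
  val[3] = −
  val[4] = −
  val[5] = −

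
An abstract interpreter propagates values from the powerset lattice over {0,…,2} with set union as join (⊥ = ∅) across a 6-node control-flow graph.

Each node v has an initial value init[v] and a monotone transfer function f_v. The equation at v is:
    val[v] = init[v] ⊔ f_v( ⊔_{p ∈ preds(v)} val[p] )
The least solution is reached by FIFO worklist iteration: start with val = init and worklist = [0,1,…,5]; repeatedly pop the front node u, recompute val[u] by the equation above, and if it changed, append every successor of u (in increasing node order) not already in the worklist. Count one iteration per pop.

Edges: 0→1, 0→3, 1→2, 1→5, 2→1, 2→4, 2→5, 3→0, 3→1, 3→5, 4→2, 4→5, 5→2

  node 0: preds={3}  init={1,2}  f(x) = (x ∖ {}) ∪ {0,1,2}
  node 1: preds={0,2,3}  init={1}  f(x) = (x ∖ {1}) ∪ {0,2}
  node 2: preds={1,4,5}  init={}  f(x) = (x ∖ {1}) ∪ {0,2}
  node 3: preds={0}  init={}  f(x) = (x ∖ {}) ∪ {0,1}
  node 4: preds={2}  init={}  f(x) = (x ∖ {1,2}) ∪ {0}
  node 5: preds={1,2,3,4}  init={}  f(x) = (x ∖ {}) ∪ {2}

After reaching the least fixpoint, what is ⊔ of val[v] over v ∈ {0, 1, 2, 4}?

{0,1,2}

Worklist (9 pops):
  #1 pop 0: in={} → {0,1,2} (was {1,2}); enqueue []
  #2 pop 1: in={0,1,2} → {0,1,2} (was {1}); enqueue []
  #3 pop 2: in={0,1,2} → {0,2} (was {}); enqueue [1]
  #4 pop 3: in={0,1,2} → {0,1,2} (was {}); enqueue [0]
  #5 pop 4: in={0,2} → {0} (was {}); enqueue [2]
  #6 pop 5: in={0,1,2} → {0,1,2} (was {}); enqueue []
  #7 pop 1: in={0,1,2} → {0,1,2} (no change)
  #8 pop 0: in={0,1,2} → {0,1,2} (no change)
  #9 pop 2: in={0,1,2} → {0,2} (no change)

Fixpoint:
  val[0] = {0,1,2}
  val[1] = {0,1,2}
  val[2] = {0,2}
  val[3] = {0,1,2}
  val[4] = {0}
  val[5] = {0,1,2}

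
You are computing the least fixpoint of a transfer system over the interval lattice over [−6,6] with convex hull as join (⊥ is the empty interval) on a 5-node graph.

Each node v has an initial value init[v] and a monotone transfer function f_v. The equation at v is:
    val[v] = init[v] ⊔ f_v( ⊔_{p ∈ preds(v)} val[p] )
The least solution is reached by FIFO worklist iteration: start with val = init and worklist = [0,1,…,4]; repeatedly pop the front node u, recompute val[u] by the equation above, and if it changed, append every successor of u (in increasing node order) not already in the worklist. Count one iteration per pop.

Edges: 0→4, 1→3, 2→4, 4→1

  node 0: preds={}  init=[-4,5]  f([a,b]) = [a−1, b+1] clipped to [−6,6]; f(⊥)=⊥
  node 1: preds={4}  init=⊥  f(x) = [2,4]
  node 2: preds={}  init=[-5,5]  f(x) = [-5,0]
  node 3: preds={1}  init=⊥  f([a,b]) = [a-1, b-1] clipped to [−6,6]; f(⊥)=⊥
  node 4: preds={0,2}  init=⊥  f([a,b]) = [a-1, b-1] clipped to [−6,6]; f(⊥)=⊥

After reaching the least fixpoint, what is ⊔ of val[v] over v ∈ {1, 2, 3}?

Worklist (6 pops):
  #1 pop 0: in=⊥ → [-4,5] (no change)
  #2 pop 1: in=⊥ → [2,4] (was ⊥); enqueue []
  #3 pop 2: in=⊥ → [-5,5] (no change)
  #4 pop 3: in=[2,4] → [1,3] (was ⊥); enqueue []
  #5 pop 4: in=[-5,5] → [-6,4] (was ⊥); enqueue [1]
  #6 pop 1: in=[-6,4] → [2,4] (no change)

Fixpoint:
  val[0] = [-4,5]
  val[1] = [2,4]
  val[2] = [-5,5]
  val[3] = [1,3]
  val[4] = [-6,4]

[-5,5]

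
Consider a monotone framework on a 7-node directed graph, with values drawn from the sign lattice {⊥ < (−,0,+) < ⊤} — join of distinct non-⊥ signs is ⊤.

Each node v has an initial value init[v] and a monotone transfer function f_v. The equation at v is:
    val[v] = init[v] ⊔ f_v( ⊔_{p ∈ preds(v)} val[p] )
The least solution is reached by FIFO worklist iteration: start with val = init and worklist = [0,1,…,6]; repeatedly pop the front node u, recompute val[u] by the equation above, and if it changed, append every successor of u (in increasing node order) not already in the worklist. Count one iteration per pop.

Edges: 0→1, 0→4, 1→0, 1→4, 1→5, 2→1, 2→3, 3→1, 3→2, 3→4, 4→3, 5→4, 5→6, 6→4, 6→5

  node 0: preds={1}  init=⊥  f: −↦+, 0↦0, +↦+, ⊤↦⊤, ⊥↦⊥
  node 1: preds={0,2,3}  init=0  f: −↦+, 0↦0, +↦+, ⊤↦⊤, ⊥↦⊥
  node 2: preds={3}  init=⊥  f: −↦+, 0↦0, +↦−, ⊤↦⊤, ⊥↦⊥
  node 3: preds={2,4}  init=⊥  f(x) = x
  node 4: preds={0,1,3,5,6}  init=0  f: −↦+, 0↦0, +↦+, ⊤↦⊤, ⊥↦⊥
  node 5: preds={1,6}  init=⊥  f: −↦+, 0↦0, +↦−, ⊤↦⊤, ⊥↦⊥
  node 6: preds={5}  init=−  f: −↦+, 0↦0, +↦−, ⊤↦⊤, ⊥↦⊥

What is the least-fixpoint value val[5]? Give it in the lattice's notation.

⊤

Iteration log — 19 steps:
  step 1. node 0  ⊔preds=0  new=0  old=⊥  +wl: 
  step 2. node 1  ⊔preds=0  new=0  stable
  step 3. node 2  ⊔preds=⊥  new=⊥  stable
  step 4. node 3  ⊔preds=0  new=0  old=⊥  +wl: 1,2
  step 5. node 4  ⊔preds=⊤  new=⊤  old=0  +wl: 3
  step 6. node 5  ⊔preds=⊤  new=⊤  old=⊥  +wl: 4
  step 7. node 6  ⊔preds=⊤  new=⊤  old=−  +wl: 5
  step 8. node 1  ⊔preds=0  new=0  stable
  step 9. node 2  ⊔preds=0  new=0  old=⊥  +wl: 1
  step 10. node 3  ⊔preds=⊤  new=⊤  old=0  +wl: 2
  step 11. node 4  ⊔preds=⊤  new=⊤  stable
  step 12. node 5  ⊔preds=⊤  new=⊤  stable
  step 13. node 1  ⊔preds=⊤  new=⊤  old=0  +wl: 0,4,5
  step 14. node 2  ⊔preds=⊤  new=⊤  old=0  +wl: 1,3
  step 15. node 0  ⊔preds=⊤  new=⊤  old=0  +wl: 
  step 16. node 4  ⊔preds=⊤  new=⊤  stable
  step 17. node 5  ⊔preds=⊤  new=⊤  stable
  step 18. node 1  ⊔preds=⊤  new=⊤  stable
  step 19. node 3  ⊔preds=⊤  new=⊤  stable

Least fixpoint reached:
  node 0: ⊤
  node 1: ⊤
  node 2: ⊤
  node 3: ⊤
  node 4: ⊤
  node 5: ⊤
  node 6: ⊤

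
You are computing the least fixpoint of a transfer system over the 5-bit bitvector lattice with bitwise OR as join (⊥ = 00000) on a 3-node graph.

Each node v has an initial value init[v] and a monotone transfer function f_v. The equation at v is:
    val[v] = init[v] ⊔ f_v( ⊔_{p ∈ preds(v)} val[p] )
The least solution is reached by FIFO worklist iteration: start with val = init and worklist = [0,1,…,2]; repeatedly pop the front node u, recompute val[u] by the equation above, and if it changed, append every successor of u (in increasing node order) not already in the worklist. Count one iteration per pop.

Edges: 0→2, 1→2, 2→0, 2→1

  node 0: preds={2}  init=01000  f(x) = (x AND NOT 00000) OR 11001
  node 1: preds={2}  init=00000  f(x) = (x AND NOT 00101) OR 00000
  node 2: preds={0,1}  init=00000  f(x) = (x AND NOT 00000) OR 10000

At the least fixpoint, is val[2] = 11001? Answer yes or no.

yes

Iteration log — 6 steps:
  step 1. node 0  ⊔preds=00000  new=11001  old=01000  +wl: 
  step 2. node 1  ⊔preds=00000  new=00000  stable
  step 3. node 2  ⊔preds=11001  new=11001  old=00000  +wl: 0,1
  step 4. node 0  ⊔preds=11001  new=11001  stable
  step 5. node 1  ⊔preds=11001  new=11000  old=00000  +wl: 2
  step 6. node 2  ⊔preds=11001  new=11001  stable

Least fixpoint reached:
  node 0: 11001
  node 1: 11000
  node 2: 11001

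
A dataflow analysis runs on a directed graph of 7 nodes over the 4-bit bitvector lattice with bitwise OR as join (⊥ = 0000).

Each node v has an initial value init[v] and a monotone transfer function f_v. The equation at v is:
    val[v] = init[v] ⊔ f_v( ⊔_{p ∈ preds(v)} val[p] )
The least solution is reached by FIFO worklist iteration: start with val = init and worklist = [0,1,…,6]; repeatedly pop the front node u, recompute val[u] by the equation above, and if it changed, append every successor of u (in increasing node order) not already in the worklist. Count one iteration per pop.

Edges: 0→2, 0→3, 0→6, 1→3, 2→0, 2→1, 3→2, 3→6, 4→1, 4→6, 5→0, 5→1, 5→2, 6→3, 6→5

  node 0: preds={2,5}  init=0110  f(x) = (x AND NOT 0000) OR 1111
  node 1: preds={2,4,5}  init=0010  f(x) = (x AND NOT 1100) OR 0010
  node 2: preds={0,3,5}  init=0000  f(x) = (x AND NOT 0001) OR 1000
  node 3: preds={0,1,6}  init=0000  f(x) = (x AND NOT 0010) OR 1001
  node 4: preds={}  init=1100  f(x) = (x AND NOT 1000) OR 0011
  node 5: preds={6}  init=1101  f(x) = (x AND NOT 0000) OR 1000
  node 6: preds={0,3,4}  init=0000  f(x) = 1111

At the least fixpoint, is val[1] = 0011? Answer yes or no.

yes

Iteration log — 15 steps:
  step 1. node 0  ⊔preds=1101  new=1111  old=0110  +wl: 
  step 2. node 1  ⊔preds=1101  new=0011  old=0010  +wl: 
  step 3. node 2  ⊔preds=1111  new=1110  old=0000  +wl: 0,1
  step 4. node 3  ⊔preds=1111  new=1101  old=0000  +wl: 2
  step 5. node 4  ⊔preds=0000  new=1111  old=1100  +wl: 
  step 6. node 5  ⊔preds=0000  new=1101  stable
  step 7. node 6  ⊔preds=1111  new=1111  old=0000  +wl: 3,5
  step 8. node 0  ⊔preds=1111  new=1111  stable
  step 9. node 1  ⊔preds=1111  new=0011  stable
  step 10. node 2  ⊔preds=1111  new=1110  stable
  step 11. node 3  ⊔preds=1111  new=1101  stable
  step 12. node 5  ⊔preds=1111  new=1111  old=1101  +wl: 0,1,2
  step 13. node 0  ⊔preds=1111  new=1111  stable
  step 14. node 1  ⊔preds=1111  new=0011  stable
  step 15. node 2  ⊔preds=1111  new=1110  stable

Least fixpoint reached:
  node 0: 1111
  node 1: 0011
  node 2: 1110
  node 3: 1101
  node 4: 1111
  node 5: 1111
  node 6: 1111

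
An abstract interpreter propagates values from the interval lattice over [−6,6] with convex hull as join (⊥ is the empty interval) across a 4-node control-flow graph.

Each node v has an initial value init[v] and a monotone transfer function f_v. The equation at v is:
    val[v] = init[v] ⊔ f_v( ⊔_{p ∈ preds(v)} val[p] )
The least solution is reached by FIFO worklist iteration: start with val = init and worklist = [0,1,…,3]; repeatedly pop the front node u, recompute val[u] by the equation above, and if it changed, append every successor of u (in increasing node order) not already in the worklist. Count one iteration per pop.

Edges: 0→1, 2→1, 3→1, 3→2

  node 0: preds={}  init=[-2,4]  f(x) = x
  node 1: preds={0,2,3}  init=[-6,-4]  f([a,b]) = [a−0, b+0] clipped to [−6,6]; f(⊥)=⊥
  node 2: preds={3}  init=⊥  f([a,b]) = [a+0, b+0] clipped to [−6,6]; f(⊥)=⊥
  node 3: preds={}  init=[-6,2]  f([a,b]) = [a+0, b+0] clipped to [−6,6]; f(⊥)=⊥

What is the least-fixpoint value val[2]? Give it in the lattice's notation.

[-6,2]

Worklist (5 pops):
  #1 pop 0: in=⊥ → [-2,4] (no change)
  #2 pop 1: in=[-6,4] → [-6,4] (was [-6,-4]); enqueue []
  #3 pop 2: in=[-6,2] → [-6,2] (was ⊥); enqueue [1]
  #4 pop 3: in=⊥ → [-6,2] (no change)
  #5 pop 1: in=[-6,4] → [-6,4] (no change)

Fixpoint:
  val[0] = [-2,4]
  val[1] = [-6,4]
  val[2] = [-6,2]
  val[3] = [-6,2]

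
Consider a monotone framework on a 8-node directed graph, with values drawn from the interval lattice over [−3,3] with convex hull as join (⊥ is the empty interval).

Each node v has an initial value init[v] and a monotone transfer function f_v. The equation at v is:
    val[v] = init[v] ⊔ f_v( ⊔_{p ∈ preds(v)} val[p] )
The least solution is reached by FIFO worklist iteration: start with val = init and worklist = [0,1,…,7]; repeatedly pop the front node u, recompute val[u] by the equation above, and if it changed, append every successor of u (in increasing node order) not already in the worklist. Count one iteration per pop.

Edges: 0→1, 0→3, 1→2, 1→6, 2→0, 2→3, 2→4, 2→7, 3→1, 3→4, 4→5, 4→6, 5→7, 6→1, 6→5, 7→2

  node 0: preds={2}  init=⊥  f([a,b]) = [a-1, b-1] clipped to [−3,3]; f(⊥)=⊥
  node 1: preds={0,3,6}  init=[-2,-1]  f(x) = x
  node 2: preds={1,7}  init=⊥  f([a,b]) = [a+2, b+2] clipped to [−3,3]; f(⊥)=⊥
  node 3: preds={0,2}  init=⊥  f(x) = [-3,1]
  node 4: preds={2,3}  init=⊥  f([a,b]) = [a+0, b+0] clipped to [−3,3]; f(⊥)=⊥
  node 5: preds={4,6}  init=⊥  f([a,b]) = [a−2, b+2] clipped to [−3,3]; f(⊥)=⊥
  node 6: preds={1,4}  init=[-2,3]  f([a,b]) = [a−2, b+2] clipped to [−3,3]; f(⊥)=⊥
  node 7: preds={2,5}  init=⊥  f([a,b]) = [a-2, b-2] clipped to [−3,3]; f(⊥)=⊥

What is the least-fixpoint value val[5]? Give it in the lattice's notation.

Iteration log — 19 steps:
  step 1. node 0  ⊔preds=⊥  new=⊥  stable
  step 2. node 1  ⊔preds=[-2,3]  new=[-2,3]  old=[-2,-1]  +wl: 
  step 3. node 2  ⊔preds=[-2,3]  new=[0,3]  old=⊥  +wl: 0
  step 4. node 3  ⊔preds=[0,3]  new=[-3,1]  old=⊥  +wl: 1
  step 5. node 4  ⊔preds=[-3,3]  new=[-3,3]  old=⊥  +wl: 
  step 6. node 5  ⊔preds=[-3,3]  new=[-3,3]  old=⊥  +wl: 
  step 7. node 6  ⊔preds=[-3,3]  new=[-3,3]  old=[-2,3]  +wl: 5
  step 8. node 7  ⊔preds=[-3,3]  new=[-3,1]  old=⊥  +wl: 2
  step 9. node 0  ⊔preds=[0,3]  new=[-1,2]  old=⊥  +wl: 3
  step 10. node 1  ⊔preds=[-3,3]  new=[-3,3]  old=[-2,3]  +wl: 6
  step 11. node 5  ⊔preds=[-3,3]  new=[-3,3]  stable
  step 12. node 2  ⊔preds=[-3,3]  new=[-1,3]  old=[0,3]  +wl: 0,4,7
  step 13. node 3  ⊔preds=[-1,3]  new=[-3,1]  stable
  step 14. node 6  ⊔preds=[-3,3]  new=[-3,3]  stable
  step 15. node 0  ⊔preds=[-1,3]  new=[-2,2]  old=[-1,2]  +wl: 1,3
  step 16. node 4  ⊔preds=[-3,3]  new=[-3,3]  stable
  step 17. node 7  ⊔preds=[-3,3]  new=[-3,1]  stable
  step 18. node 1  ⊔preds=[-3,3]  new=[-3,3]  stable
  step 19. node 3  ⊔preds=[-2,3]  new=[-3,1]  stable

Least fixpoint reached:
  node 0: [-2,2]
  node 1: [-3,3]
  node 2: [-1,3]
  node 3: [-3,1]
  node 4: [-3,3]
  node 5: [-3,3]
  node 6: [-3,3]
  node 7: [-3,1]

[-3,3]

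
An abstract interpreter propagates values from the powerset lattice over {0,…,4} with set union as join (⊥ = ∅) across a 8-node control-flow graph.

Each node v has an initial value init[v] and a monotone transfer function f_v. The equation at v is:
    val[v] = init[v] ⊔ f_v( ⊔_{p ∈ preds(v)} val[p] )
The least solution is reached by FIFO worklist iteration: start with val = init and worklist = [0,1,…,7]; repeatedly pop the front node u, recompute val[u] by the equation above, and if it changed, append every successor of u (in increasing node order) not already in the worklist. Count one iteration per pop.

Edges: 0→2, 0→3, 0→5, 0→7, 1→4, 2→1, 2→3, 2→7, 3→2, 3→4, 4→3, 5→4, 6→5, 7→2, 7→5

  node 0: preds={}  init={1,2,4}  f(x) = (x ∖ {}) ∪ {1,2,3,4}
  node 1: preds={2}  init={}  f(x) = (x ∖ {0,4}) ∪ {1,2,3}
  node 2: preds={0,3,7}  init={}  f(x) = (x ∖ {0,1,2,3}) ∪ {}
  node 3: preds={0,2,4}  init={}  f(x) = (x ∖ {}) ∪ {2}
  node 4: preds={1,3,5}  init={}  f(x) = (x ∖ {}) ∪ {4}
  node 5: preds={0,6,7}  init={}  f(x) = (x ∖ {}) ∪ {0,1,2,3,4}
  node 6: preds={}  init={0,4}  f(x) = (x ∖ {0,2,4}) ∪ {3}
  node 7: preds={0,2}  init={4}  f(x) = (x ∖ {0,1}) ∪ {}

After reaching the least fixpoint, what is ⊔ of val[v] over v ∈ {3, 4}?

Iteration log — 16 steps:
  step 1. node 0  ⊔preds={}  new={1,2,3,4}  old={1,2,4}  +wl: 
  step 2. node 1  ⊔preds={}  new={1,2,3}  old={}  +wl: 
  step 3. node 2  ⊔preds={1,2,3,4}  new={4}  old={}  +wl: 1
  step 4. node 3  ⊔preds={1,2,3,4}  new={1,2,3,4}  old={}  +wl: 2
  step 5. node 4  ⊔preds={1,2,3,4}  new={1,2,3,4}  old={}  +wl: 3
  step 6. node 5  ⊔preds={0,1,2,3,4}  new={0,1,2,3,4}  old={}  +wl: 4
  step 7. node 6  ⊔preds={}  new={0,3,4}  old={0,4}  +wl: 5
  step 8. node 7  ⊔preds={1,2,3,4}  new={2,3,4}  old={4}  +wl: 
  step 9. node 1  ⊔preds={4}  new={1,2,3}  stable
  step 10. node 2  ⊔preds={1,2,3,4}  new={4}  stable
  step 11. node 3  ⊔preds={1,2,3,4}  new={1,2,3,4}  stable
  step 12. node 4  ⊔preds={0,1,2,3,4}  new={0,1,2,3,4}  old={1,2,3,4}  +wl: 3
  step 13. node 5  ⊔preds={0,1,2,3,4}  new={0,1,2,3,4}  stable
  step 14. node 3  ⊔preds={0,1,2,3,4}  new={0,1,2,3,4}  old={1,2,3,4}  +wl: 2,4
  step 15. node 2  ⊔preds={0,1,2,3,4}  new={4}  stable
  step 16. node 4  ⊔preds={0,1,2,3,4}  new={0,1,2,3,4}  stable

Least fixpoint reached:
  node 0: {1,2,3,4}
  node 1: {1,2,3}
  node 2: {4}
  node 3: {0,1,2,3,4}
  node 4: {0,1,2,3,4}
  node 5: {0,1,2,3,4}
  node 6: {0,3,4}
  node 7: {2,3,4}

{0,1,2,3,4}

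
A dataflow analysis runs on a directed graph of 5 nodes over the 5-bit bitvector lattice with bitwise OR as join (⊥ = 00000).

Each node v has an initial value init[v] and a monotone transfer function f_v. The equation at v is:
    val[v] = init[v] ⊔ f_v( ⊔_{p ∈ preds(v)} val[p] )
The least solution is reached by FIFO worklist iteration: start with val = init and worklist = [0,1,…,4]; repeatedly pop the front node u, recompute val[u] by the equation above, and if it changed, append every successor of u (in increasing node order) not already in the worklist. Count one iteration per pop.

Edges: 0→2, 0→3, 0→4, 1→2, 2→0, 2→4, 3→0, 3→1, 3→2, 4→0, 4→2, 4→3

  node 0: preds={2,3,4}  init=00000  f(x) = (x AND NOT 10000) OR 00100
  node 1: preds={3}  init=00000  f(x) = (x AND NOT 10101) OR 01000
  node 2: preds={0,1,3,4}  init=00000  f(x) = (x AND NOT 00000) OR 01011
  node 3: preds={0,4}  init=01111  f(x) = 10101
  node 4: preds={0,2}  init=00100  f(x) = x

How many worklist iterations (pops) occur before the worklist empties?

Trace (14 dequeues):
  [1] u=0 | in 01111 | out 01111 | prev 00000 | push {}
  [2] u=1 | in 01111 | out 01010 | prev 00000 | push {}
  [3] u=2 | in 01111 | out 01111 | prev 00000 | push {0}
  [4] u=3 | in 01111 | out 11111 | prev 01111 | push {1,2}
  [5] u=4 | in 01111 | out 01111 | prev 00100 | push {3}
  [6] u=0 | in 11111 | out 01111 | ==
  [7] u=1 | in 11111 | out 01010 | ==
  [8] u=2 | in 11111 | out 11111 | prev 01111 | push {0,4}
  [9] u=3 | in 01111 | out 11111 | ==
  [10] u=0 | in 11111 | out 01111 | ==
  [11] u=4 | in 11111 | out 11111 | prev 01111 | push {0,2,3}
  [12] u=0 | in 11111 | out 01111 | ==
  [13] u=2 | in 11111 | out 11111 | ==
  [14] u=3 | in 11111 | out 11111 | ==

Converged values:
  [0] 01111
  [1] 01010
  [2] 11111
  [3] 11111
  [4] 11111

14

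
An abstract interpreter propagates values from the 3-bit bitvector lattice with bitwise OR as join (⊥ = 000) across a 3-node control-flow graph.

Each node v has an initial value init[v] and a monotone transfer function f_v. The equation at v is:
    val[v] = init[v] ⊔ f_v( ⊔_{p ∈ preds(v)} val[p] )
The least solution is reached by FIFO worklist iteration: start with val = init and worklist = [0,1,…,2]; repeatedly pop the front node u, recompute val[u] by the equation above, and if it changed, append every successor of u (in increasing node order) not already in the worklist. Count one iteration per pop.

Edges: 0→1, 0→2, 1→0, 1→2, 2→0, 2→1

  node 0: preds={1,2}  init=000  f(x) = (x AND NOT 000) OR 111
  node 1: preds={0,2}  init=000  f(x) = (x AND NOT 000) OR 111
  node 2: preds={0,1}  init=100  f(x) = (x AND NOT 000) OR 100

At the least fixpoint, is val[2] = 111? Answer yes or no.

yes

Iteration log — 5 steps:
  step 1. node 0  ⊔preds=100  new=111  old=000  +wl: 
  step 2. node 1  ⊔preds=111  new=111  old=000  +wl: 0
  step 3. node 2  ⊔preds=111  new=111  old=100  +wl: 1
  step 4. node 0  ⊔preds=111  new=111  stable
  step 5. node 1  ⊔preds=111  new=111  stable

Least fixpoint reached:
  node 0: 111
  node 1: 111
  node 2: 111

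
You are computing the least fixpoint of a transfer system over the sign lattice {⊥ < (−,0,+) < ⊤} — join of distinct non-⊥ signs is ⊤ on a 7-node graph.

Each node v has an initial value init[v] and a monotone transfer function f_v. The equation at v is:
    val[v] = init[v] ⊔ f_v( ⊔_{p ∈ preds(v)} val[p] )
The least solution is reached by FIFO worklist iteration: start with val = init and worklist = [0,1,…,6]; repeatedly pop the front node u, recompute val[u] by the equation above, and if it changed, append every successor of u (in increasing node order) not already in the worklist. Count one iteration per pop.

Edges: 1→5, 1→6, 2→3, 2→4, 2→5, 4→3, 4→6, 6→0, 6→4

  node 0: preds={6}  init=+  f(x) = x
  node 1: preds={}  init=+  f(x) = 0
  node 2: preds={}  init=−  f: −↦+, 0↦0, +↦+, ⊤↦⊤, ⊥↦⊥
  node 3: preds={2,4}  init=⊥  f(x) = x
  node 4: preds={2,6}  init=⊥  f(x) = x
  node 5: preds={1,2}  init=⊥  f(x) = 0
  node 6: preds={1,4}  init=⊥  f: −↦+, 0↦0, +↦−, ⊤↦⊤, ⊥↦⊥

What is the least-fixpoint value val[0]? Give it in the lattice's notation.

Iteration log — 12 steps:
  step 1. node 0  ⊔preds=⊥  new=+  stable
  step 2. node 1  ⊔preds=⊥  new=⊤  old=+  +wl: 
  step 3. node 2  ⊔preds=⊥  new=−  stable
  step 4. node 3  ⊔preds=−  new=−  old=⊥  +wl: 
  step 5. node 4  ⊔preds=−  new=−  old=⊥  +wl: 3
  step 6. node 5  ⊔preds=⊤  new=0  old=⊥  +wl: 
  step 7. node 6  ⊔preds=⊤  new=⊤  old=⊥  +wl: 0,4
  step 8. node 3  ⊔preds=−  new=−  stable
  step 9. node 0  ⊔preds=⊤  new=⊤  old=+  +wl: 
  step 10. node 4  ⊔preds=⊤  new=⊤  old=−  +wl: 3,6
  step 11. node 3  ⊔preds=⊤  new=⊤  old=−  +wl: 
  step 12. node 6  ⊔preds=⊤  new=⊤  stable

Least fixpoint reached:
  node 0: ⊤
  node 1: ⊤
  node 2: −
  node 3: ⊤
  node 4: ⊤
  node 5: 0
  node 6: ⊤

⊤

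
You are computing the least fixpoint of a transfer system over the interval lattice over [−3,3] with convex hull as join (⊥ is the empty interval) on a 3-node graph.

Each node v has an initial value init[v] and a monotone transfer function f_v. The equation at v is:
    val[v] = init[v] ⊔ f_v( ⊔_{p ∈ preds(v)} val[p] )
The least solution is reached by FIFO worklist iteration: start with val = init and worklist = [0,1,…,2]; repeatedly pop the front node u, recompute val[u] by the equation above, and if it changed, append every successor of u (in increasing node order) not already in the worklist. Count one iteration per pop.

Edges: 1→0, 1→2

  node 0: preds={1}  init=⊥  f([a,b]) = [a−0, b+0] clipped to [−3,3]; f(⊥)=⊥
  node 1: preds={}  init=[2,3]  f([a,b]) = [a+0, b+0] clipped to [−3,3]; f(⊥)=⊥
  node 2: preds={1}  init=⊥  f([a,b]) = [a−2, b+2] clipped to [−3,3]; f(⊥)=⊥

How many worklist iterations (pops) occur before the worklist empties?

3

Trace (3 dequeues):
  [1] u=0 | in [2,3] | out [2,3] | prev ⊥ | push {}
  [2] u=1 | in ⊥ | out [2,3] | ==
  [3] u=2 | in [2,3] | out [0,3] | prev ⊥ | push {}

Converged values:
  [0] [2,3]
  [1] [2,3]
  [2] [0,3]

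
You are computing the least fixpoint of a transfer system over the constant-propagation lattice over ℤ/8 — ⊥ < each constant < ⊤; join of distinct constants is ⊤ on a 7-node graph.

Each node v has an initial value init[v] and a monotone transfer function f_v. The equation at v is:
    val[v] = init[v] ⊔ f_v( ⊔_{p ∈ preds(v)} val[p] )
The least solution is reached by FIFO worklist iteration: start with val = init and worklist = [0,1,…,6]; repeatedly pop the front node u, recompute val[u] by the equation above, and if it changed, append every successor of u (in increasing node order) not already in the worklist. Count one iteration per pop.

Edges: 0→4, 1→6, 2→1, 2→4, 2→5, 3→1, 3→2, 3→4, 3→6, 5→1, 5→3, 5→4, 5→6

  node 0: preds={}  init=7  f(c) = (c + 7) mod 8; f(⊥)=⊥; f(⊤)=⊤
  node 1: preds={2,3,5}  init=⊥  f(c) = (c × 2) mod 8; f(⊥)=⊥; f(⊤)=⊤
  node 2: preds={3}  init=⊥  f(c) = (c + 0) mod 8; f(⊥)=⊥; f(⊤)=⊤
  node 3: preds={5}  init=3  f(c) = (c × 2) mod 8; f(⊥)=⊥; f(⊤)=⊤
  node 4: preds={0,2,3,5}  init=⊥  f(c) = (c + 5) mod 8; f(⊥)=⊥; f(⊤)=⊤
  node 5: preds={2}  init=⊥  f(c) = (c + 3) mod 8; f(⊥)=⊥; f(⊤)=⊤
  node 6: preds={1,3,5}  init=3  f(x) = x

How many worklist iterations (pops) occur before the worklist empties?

20

Trace (20 dequeues):
  [1] u=0 | in ⊥ | out 7 | ==
  [2] u=1 | in 3 | out 6 | prev ⊥ | push {}
  [3] u=2 | in 3 | out 3 | prev ⊥ | push {1}
  [4] u=3 | in ⊥ | out 3 | ==
  [5] u=4 | in ⊤ | out ⊤ | prev ⊥ | push {}
  [6] u=5 | in 3 | out 6 | prev ⊥ | push {3,4}
  [7] u=6 | in ⊤ | out ⊤ | prev 3 | push {}
  [8] u=1 | in ⊤ | out ⊤ | prev 6 | push {6}
  [9] u=3 | in 6 | out ⊤ | prev 3 | push {1,2}
  [10] u=4 | in ⊤ | out ⊤ | ==
  [11] u=6 | in ⊤ | out ⊤ | ==
  [12] u=1 | in ⊤ | out ⊤ | ==
  [13] u=2 | in ⊤ | out ⊤ | prev 3 | push {1,4,5}
  [14] u=1 | in ⊤ | out ⊤ | ==
  [15] u=4 | in ⊤ | out ⊤ | ==
  [16] u=5 | in ⊤ | out ⊤ | prev 6 | push {1,3,4,6}
  [17] u=1 | in ⊤ | out ⊤ | ==
  [18] u=3 | in ⊤ | out ⊤ | ==
  [19] u=4 | in ⊤ | out ⊤ | ==
  [20] u=6 | in ⊤ | out ⊤ | ==

Converged values:
  [0] 7
  [1] ⊤
  [2] ⊤
  [3] ⊤
  [4] ⊤
  [5] ⊤
  [6] ⊤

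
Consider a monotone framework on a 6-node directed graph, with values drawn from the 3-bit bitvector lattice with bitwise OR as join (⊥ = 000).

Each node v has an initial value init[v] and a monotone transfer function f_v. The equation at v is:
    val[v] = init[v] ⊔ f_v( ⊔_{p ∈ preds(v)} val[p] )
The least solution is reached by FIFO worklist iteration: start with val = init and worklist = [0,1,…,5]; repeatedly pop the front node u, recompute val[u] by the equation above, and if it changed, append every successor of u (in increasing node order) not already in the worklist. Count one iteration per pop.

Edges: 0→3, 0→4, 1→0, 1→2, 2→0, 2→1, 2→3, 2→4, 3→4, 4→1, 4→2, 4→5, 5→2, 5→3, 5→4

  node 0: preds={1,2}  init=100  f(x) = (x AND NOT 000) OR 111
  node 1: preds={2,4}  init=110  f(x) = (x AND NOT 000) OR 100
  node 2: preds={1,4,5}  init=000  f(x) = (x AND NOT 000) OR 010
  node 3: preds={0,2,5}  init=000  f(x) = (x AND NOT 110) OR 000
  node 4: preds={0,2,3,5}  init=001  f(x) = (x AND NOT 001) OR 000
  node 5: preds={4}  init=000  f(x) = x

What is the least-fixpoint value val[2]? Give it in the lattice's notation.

111

Worklist (11 pops):
  #1 pop 0: in=110 → 111 (was 100); enqueue []
  #2 pop 1: in=001 → 111 (was 110); enqueue [0]
  #3 pop 2: in=111 → 111 (was 000); enqueue [1]
  #4 pop 3: in=111 → 001 (was 000); enqueue []
  #5 pop 4: in=111 → 111 (was 001); enqueue [2]
  #6 pop 5: in=111 → 111 (was 000); enqueue [3,4]
  #7 pop 0: in=111 → 111 (no change)
  #8 pop 1: in=111 → 111 (no change)
  #9 pop 2: in=111 → 111 (no change)
  #10 pop 3: in=111 → 001 (no change)
  #11 pop 4: in=111 → 111 (no change)

Fixpoint:
  val[0] = 111
  val[1] = 111
  val[2] = 111
  val[3] = 001
  val[4] = 111
  val[5] = 111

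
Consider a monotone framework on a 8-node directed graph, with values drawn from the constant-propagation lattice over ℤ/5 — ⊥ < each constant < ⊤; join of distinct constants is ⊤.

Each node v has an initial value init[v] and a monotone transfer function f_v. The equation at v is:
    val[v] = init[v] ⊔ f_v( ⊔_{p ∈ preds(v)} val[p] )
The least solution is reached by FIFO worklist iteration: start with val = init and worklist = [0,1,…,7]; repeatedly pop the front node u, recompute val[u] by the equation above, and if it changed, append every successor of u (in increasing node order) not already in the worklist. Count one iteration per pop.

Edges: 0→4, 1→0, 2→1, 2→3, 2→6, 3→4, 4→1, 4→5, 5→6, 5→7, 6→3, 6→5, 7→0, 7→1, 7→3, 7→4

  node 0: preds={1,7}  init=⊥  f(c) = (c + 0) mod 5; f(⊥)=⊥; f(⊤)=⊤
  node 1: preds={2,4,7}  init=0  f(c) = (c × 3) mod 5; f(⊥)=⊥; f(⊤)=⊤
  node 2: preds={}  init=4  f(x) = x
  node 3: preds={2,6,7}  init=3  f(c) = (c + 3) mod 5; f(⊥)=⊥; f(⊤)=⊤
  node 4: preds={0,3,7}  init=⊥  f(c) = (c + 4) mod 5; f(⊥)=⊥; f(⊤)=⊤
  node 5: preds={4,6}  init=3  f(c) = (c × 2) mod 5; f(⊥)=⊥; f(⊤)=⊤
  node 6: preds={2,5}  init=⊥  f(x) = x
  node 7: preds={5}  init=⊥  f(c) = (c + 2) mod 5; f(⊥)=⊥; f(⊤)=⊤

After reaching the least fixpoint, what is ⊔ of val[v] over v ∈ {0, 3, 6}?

⊤

Worklist (13 pops):
  #1 pop 0: in=0 → 0 (was ⊥); enqueue []
  #2 pop 1: in=4 → ⊤ (was 0); enqueue [0]
  #3 pop 2: in=⊥ → 4 (no change)
  #4 pop 3: in=4 → ⊤ (was 3); enqueue []
  #5 pop 4: in=⊤ → ⊤ (was ⊥); enqueue [1]
  #6 pop 5: in=⊤ → ⊤ (was 3); enqueue []
  #7 pop 6: in=⊤ → ⊤ (was ⊥); enqueue [3,5]
  #8 pop 7: in=⊤ → ⊤ (was ⊥); enqueue [4]
  #9 pop 0: in=⊤ → ⊤ (was 0); enqueue []
  #10 pop 1: in=⊤ → ⊤ (no change)
  #11 pop 3: in=⊤ → ⊤ (no change)
  #12 pop 5: in=⊤ → ⊤ (no change)
  #13 pop 4: in=⊤ → ⊤ (no change)

Fixpoint:
  val[0] = ⊤
  val[1] = ⊤
  val[2] = 4
  val[3] = ⊤
  val[4] = ⊤
  val[5] = ⊤
  val[6] = ⊤
  val[7] = ⊤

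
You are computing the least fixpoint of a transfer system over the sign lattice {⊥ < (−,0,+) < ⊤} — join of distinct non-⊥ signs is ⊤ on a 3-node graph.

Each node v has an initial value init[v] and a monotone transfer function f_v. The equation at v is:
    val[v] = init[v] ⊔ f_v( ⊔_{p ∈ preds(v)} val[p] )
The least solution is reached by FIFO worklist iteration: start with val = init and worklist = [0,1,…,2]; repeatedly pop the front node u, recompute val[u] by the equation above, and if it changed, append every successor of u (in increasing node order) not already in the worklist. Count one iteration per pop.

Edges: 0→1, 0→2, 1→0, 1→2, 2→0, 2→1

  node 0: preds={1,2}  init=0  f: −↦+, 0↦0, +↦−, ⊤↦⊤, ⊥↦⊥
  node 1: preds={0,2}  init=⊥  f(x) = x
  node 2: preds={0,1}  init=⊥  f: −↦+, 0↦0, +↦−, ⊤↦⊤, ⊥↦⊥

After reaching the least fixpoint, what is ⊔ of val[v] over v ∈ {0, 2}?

Worklist (5 pops):
  #1 pop 0: in=⊥ → 0 (no change)
  #2 pop 1: in=0 → 0 (was ⊥); enqueue [0]
  #3 pop 2: in=0 → 0 (was ⊥); enqueue [1]
  #4 pop 0: in=0 → 0 (no change)
  #5 pop 1: in=0 → 0 (no change)

Fixpoint:
  val[0] = 0
  val[1] = 0
  val[2] = 0

0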